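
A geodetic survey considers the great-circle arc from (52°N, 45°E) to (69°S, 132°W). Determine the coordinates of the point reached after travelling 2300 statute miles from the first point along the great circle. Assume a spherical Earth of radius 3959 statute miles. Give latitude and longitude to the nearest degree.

Write both endpoints as unit vectors p₁, p₂ with components (cos φ cos λ, cos φ sin λ, sin φ).
The central angle between the endpoints is δ = arccos(p₁·p₂) ≈ 2.844 rad (162.9°). The total great-circle distance is δ·R ≈ 2.844 × 3959 ≈ 11259 mi, so the target fraction is f = 2300/11259 ≈ 0.204.
Interpolate at f ≈ 0.204 with slerp weights a = sin((1−f)δ)/sin δ ≈ 2.624, b = sin(fδ)/sin δ ≈ 1.871.
p = a·p₁ + b·p₂ ≈ (0.694, 0.644, 0.322); φ = arcsin(p_z) ≈ 18.76°, λ = atan2(p_y, p_x) ≈ 42.88°.

≈ (19°N, 43°E)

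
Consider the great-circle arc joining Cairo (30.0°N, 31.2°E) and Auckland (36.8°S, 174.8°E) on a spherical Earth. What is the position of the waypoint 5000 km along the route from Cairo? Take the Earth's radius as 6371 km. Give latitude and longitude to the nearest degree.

≈ 7°N, 72°E

Write both endpoints as unit vectors p₁, p₂ with components (cos φ cos λ, cos φ sin λ, sin φ).
The central angle between the endpoints is δ = arccos(p₁·p₂) ≈ 2.602 rad (149.1°). The total great-circle distance is δ·R ≈ 2.602 × 6371 ≈ 16574 km, so the target fraction is f = 5000/16574 ≈ 0.302.
Interpolate at f ≈ 0.302 with slerp weights a = sin((1−f)δ)/sin δ ≈ 1.886, b = sin(fδ)/sin δ ≈ 1.374.
p = a·p₁ + b·p₂ ≈ (0.301, 0.946, 0.120); φ = arcsin(p_z) ≈ 6.88°, λ = atan2(p_y, p_x) ≈ 72.33°.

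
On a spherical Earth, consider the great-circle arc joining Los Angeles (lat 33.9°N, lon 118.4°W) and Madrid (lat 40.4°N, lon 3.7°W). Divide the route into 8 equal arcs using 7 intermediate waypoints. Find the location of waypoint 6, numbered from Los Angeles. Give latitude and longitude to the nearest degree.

≈ lat 52°N, lon 30°W

Convert each endpoint to a unit vector on the sphere (x = cos φ cos λ, y = cos φ sin λ, z = sin φ).
The central angle between the endpoints is δ = arccos(p₁·p₂) ≈ 1.473 rad (84.4°).
Interpolate at f = 6/8 with slerp weights a = sin((1−f)δ)/sin δ ≈ 0.362, b = sin(fδ)/sin δ ≈ 0.898.
p = a·p₁ + b·p₂ ≈ (0.539, -0.308, 0.784); φ = arcsin(p_z) ≈ 51.59°, λ = atan2(p_y, p_x) ≈ -29.75°.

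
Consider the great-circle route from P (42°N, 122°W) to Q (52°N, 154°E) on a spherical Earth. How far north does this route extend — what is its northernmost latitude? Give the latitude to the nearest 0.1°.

The great circle lies in the plane with unit normal n̂ = (p₁ × p₂)/|p₁ × p₂|.
Here n̂_z ≈ -0.556; the vertex latitude is φ_max = arccos|n̂_z| ≈ 56.2°.

≈ 56.2°N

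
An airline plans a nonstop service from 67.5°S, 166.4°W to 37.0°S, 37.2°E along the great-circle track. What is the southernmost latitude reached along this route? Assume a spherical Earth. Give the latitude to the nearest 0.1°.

≈ 82.7°S

The great circle lies in the plane with unit normal n̂ = (p₁ × p₂)/|p₁ × p₂|.
Here n̂_z ≈ -0.127; the vertex latitude is φ_max = arccos|n̂_z| ≈ 82.7°.
Check via Clairaut: cos φ_max = |cos φ₁| · sin C = cos(67.5°)·sin(160.6°) ≈ 0.127, again giving ≈ 82.7°.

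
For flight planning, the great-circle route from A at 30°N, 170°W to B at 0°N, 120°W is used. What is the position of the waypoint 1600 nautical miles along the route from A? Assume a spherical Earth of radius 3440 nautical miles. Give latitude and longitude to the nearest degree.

Write both endpoints as unit vectors p₁, p₂ with components (cos φ cos λ, cos φ sin λ, sin φ).
The central angle between the endpoints is δ = arccos(p₁·p₂) ≈ 0.980 rad (56.2°). The total great-circle distance is δ·R ≈ 0.980 × 3440 ≈ 3373 nmi, so the target fraction is f = 1600/3373 ≈ 0.474.
Interpolate at f ≈ 0.474 with slerp weights a = sin((1−f)δ)/sin δ ≈ 0.593, b = sin(fδ)/sin δ ≈ 0.540.
p = a·p₁ + b·p₂ ≈ (-0.776, -0.557, 0.297); φ = arcsin(p_z) ≈ 17.25°, λ = atan2(p_y, p_x) ≈ -144.34°.

≈ 17°N, 144°W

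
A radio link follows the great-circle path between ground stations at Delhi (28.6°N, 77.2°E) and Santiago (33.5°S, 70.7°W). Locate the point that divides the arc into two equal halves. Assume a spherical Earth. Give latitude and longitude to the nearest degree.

≈ 9°S, 8°E

Write both endpoints as unit vectors p₁, p₂ with components (cos φ cos λ, cos φ sin λ, sin φ).
The central angle between the endpoints is δ = arccos(p₁·p₂) ≈ 2.656 rad (152.2°).
Interpolate at f = 1/2 with slerp weights a = sin((1−f)δ)/sin δ ≈ 2.080, b = sin(fδ)/sin δ ≈ 2.080.
p = a·p₁ + b·p₂ ≈ (0.978, 0.144, -0.152); φ = arcsin(p_z) ≈ -8.76°, λ = atan2(p_y, p_x) ≈ 8.37°.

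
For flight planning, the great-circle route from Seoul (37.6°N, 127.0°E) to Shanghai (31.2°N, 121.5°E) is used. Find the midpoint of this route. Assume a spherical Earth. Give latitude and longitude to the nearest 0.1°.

≈ (34.4°N, 124.1°E)

The haversine formula gives a central angle δ ≈ 0.137 rad (7.8°) between the endpoints.
Interpolate at f = 1/2 with slerp weights a = sin((1−f)δ)/sin δ ≈ 0.501, b = sin(fδ)/sin δ ≈ 0.501.
p = a·p₁ + b·p₂ ≈ (-0.463, 0.683, 0.565); φ = arcsin(p_z) ≈ 34.43°, λ = atan2(p_y, p_x) ≈ 124.14°.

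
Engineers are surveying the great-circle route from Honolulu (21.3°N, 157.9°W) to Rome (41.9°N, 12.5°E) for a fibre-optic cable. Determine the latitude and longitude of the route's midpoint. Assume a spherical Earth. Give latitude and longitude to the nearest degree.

≈ (77°N, 126°W)

Write both endpoints as unit vectors p₁, p₂ with components (cos φ cos λ, cos φ sin λ, sin φ).
The central angle between the endpoints is δ = arccos(p₁·p₂) ≈ 2.028 rad (116.2°).
Interpolate at f = 1/2 with slerp weights a = sin((1−f)δ)/sin δ ≈ 0.946, b = sin(fδ)/sin δ ≈ 0.946.
p = a·p₁ + b·p₂ ≈ (-0.129, -0.179, 0.975); φ = arcsin(p_z) ≈ 77.24°, λ = atan2(p_y, p_x) ≈ -125.79°.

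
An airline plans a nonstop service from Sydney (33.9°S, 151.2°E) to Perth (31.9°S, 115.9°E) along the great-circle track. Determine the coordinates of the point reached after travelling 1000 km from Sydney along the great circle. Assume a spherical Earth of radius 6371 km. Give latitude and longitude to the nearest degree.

≈ 34°S, 140°E

Write both endpoints as unit vectors p₁, p₂ with components (cos φ cos λ, cos φ sin λ, sin φ).
The central angle between the endpoints is δ = arccos(p₁·p₂) ≈ 0.516 rad (29.6°). The total great-circle distance is δ·R ≈ 0.516 × 6371 ≈ 3287 km, so the target fraction is f = 1000/3287 ≈ 0.304.
Interpolate at f ≈ 0.304 with slerp weights a = sin((1−f)δ)/sin δ ≈ 0.712, b = sin(fδ)/sin δ ≈ 0.317.
p = a·p₁ + b·p₂ ≈ (-0.635, 0.527, -0.565); φ = arcsin(p_z) ≈ -34.37°, λ = atan2(p_y, p_x) ≈ 140.34°.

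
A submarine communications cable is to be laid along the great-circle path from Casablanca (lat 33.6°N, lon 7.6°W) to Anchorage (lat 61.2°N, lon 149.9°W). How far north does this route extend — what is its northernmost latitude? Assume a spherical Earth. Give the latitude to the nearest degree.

The great circle lies in the plane with unit normal n̂ = (p₁ × p₂)/|p₁ × p₂|.
Here n̂_z ≈ -0.249; the vertex latitude is φ_max = arccos|n̂_z| ≈ 75.6°.

≈ 76°N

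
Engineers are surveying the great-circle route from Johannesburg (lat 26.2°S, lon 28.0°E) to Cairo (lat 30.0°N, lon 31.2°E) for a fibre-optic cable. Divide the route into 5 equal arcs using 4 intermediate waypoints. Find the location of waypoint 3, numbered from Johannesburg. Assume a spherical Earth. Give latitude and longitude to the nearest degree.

≈ lat 8°N, lon 30°E

Convert each endpoint to a unit vector on the sphere (x = cos φ cos λ, y = cos φ sin λ, z = sin φ).
The central angle between the endpoints is δ = arccos(p₁·p₂) ≈ 0.982 rad (56.3°).
Interpolate at f = 3/5 with slerp weights a = sin((1−f)δ)/sin δ ≈ 0.460, b = sin(fδ)/sin δ ≈ 0.668.
p = a·p₁ + b·p₂ ≈ (0.860, 0.494, 0.131); φ = arcsin(p_z) ≈ 7.52°, λ = atan2(p_y, p_x) ≈ 29.87°.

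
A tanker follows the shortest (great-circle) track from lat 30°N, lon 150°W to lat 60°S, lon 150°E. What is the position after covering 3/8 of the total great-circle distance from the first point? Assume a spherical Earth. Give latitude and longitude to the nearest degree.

≈ lat 5°S, lon 166°W

Write both endpoints as unit vectors p₁, p₂ with components (cos φ cos λ, cos φ sin λ, sin φ).
The central angle between the endpoints is δ = arccos(p₁·p₂) ≈ 1.789 rad (102.5°).
Interpolate at f = 3/8 with slerp weights a = sin((1−f)δ)/sin δ ≈ 0.921, b = sin(fδ)/sin δ ≈ 0.637.
p = a·p₁ + b·p₂ ≈ (-0.967, -0.240, -0.091); φ = arcsin(p_z) ≈ -5.22°, λ = atan2(p_y, p_x) ≈ -166.07°.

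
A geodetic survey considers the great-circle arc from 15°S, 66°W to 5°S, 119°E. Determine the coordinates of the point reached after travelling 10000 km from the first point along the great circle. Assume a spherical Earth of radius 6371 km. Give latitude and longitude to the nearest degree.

≈ 69°S, 159°E

Write both endpoints as unit vectors p₁, p₂ with components (cos φ cos λ, cos φ sin λ, sin φ).
The central angle between the endpoints is δ = arccos(p₁·p₂) ≈ 2.782 rad (159.4°). The total great-circle distance is δ·R ≈ 2.782 × 6371 ≈ 17724 km, so the target fraction is f = 10000/17724 ≈ 0.564.
Interpolate at f ≈ 0.564 with slerp weights a = sin((1−f)δ)/sin δ ≈ 2.661, b = sin(fδ)/sin δ ≈ 2.842.
p = a·p₁ + b·p₂ ≈ (-0.327, 0.128, -0.936); φ = arcsin(p_z) ≈ -69.45°, λ = atan2(p_y, p_x) ≈ 158.66°.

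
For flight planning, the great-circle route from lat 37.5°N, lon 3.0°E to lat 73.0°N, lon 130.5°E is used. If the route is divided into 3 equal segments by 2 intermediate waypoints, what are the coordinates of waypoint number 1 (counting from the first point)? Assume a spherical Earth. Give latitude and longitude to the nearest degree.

≈ lat 58°N, lon 13°E

The haversine formula gives a central angle δ ≈ 1.114 rad (63.8°) between the endpoints.
Interpolate at f = 1/3 with slerp weights a = sin((1−f)δ)/sin δ ≈ 0.754, b = sin(fδ)/sin δ ≈ 0.404.
p = a·p₁ + b·p₂ ≈ (0.520, 0.121, 0.845); φ = arcsin(p_z) ≈ 57.71°, λ = atan2(p_y, p_x) ≈ 13.11°.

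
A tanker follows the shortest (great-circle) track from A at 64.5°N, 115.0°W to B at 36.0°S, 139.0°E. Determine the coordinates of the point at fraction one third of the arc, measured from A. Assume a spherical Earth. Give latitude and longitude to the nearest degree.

≈ 40°N, 177°W

Write both endpoints as unit vectors p₁, p₂ with components (cos φ cos λ, cos φ sin λ, sin φ).
The central angle between the endpoints is δ = arccos(p₁·p₂) ≈ 2.248 rad (128.8°).
Interpolate at f = 1/3 with slerp weights a = sin((1−f)δ)/sin δ ≈ 1.280, b = sin(fδ)/sin δ ≈ 0.874.
p = a·p₁ + b·p₂ ≈ (-0.766, -0.035, 0.641); φ = arcsin(p_z) ≈ 39.89°, λ = atan2(p_y, p_x) ≈ -177.35°.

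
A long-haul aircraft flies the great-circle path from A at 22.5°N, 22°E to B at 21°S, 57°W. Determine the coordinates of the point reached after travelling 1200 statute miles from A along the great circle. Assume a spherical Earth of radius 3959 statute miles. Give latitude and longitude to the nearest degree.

≈ 15°N, 6°E

The haversine formula gives a central angle δ ≈ 1.543 rad (88.4°) between the endpoints. The total great-circle distance is δ·R ≈ 1.543 × 3959 ≈ 6110 mi, so the target fraction is f = 1200/6110 ≈ 0.196.
Interpolate at f ≈ 0.196 with slerp weights a = sin((1−f)δ)/sin δ ≈ 0.946, b = sin(fδ)/sin δ ≈ 0.299.
p = a·p₁ + b·p₂ ≈ (0.962, 0.094, 0.255); φ = arcsin(p_z) ≈ 14.78°, λ = atan2(p_y, p_x) ≈ 5.56°.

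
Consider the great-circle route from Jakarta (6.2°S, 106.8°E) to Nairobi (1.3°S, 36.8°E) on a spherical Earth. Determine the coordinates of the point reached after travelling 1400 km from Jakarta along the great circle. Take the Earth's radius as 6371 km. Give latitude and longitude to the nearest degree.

Convert each endpoint to a unit vector on the sphere (x = cos φ cos λ, y = cos φ sin λ, z = sin φ).
The central angle between the endpoints is δ = arccos(p₁·p₂) ≈ 1.221 rad (70.0°). The total great-circle distance is δ·R ≈ 1.221 × 6371 ≈ 7781 km, so the target fraction is f = 1400/7781 ≈ 0.180.
Interpolate at f ≈ 0.180 with slerp weights a = sin((1−f)δ)/sin δ ≈ 0.897, b = sin(fδ)/sin δ ≈ 0.232.
p = a·p₁ + b·p₂ ≈ (-0.072, 0.992, -0.102); φ = arcsin(p_z) ≈ -5.86°, λ = atan2(p_y, p_x) ≈ 94.14°.

≈ 6°S, 94°E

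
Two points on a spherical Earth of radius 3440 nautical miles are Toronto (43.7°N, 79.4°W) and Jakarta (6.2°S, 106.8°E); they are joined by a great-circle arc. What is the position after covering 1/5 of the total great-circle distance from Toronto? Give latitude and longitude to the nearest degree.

Write both endpoints as unit vectors p₁, p₂ with components (cos φ cos λ, cos φ sin λ, sin φ).
The central angle between the endpoints is δ = arccos(p₁·p₂) ≈ 2.480 rad (142.1°).
Interpolate at f = 1/5 with slerp weights a = sin((1−f)δ)/sin δ ≈ 1.491, b = sin(fδ)/sin δ ≈ 0.775.
p = a·p₁ + b·p₂ ≈ (-0.024, -0.322, 0.946); φ = arcsin(p_z) ≈ 71.16°, λ = atan2(p_y, p_x) ≈ -94.33°.

≈ 71°N, 94°W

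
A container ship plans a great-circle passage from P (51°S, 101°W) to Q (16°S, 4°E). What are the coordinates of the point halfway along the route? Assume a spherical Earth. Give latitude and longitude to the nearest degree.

≈ (46°S, 33°W)

From cos δ = sin φ₁ sin φ₂ + cos φ₁ cos φ₂ cos Δλ, the central angle is δ ≈ 1.513 rad (86.7°).
Interpolate at f = 1/2 with slerp weights a = sin((1−f)δ)/sin δ ≈ 0.688, b = sin(fδ)/sin δ ≈ 0.688.
p = a·p₁ + b·p₂ ≈ (0.577, -0.379, -0.724); φ = arcsin(p_z) ≈ -46.37°, λ = atan2(p_y, p_x) ≈ -33.29°.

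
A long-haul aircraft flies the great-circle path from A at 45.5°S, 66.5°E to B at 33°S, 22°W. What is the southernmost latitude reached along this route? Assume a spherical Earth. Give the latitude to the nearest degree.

The great circle lies in the plane with unit normal n̂ = (p₁ × p₂)/|p₁ × p₂|.
Here n̂_z ≈ -0.642; the vertex latitude is φ_max = arccos|n̂_z| ≈ 50.0°.
Check via Clairaut: cos φ_max = |cos φ₁| · sin C = cos(45.5°)·sin(113.6°) ≈ 0.642, again giving ≈ 50.0°.

≈ 50°S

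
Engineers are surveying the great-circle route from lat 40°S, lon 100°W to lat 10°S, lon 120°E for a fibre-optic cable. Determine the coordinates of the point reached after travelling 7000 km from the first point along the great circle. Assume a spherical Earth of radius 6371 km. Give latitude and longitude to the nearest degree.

The haversine formula gives a central angle δ ≈ 2.056 rad (117.8°) between the endpoints. The total great-circle distance is δ·R ≈ 2.056 × 6371 ≈ 13098 km, so the target fraction is f = 7000/13098 ≈ 0.534.
Interpolate at f ≈ 0.534 with slerp weights a = sin((1−f)δ)/sin δ ≈ 0.924, b = sin(fδ)/sin δ ≈ 1.007.
p = a·p₁ + b·p₂ ≈ (-0.619, 0.161, -0.769); φ = arcsin(p_z) ≈ -50.25°, λ = atan2(p_y, p_x) ≈ 165.37°.

≈ lat 50°S, lon 165°E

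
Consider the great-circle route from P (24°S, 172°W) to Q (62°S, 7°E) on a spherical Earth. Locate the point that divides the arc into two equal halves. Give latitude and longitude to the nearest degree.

Convert each endpoint to a unit vector on the sphere (x = cos φ cos λ, y = cos φ sin λ, z = sin φ).
The central angle between the endpoints is δ = arccos(p₁·p₂) ≈ 1.641 rad (94.0°).
Interpolate at f = 1/2 with slerp weights a = sin((1−f)δ)/sin δ ≈ 0.733, b = sin(fδ)/sin δ ≈ 0.733.
p = a·p₁ + b·p₂ ≈ (-0.322, -0.051, -0.945); φ = arcsin(p_z) ≈ -70.99°, λ = atan2(p_y, p_x) ≈ -170.94°.

≈ (71°S, 171°W)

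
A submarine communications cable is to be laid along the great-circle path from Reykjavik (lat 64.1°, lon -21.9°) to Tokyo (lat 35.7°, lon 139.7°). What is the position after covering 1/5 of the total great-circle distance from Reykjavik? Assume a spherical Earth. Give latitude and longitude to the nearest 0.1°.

The haversine formula gives a central angle δ ≈ 1.381 rad (79.1°) between the endpoints.
Interpolate at f = 1/5 with slerp weights a = sin((1−f)δ)/sin δ ≈ 0.910, b = sin(fδ)/sin δ ≈ 0.278.
p = a·p₁ + b·p₂ ≈ (0.197, -0.002, 0.980); φ = arcsin(p_z) ≈ 78.66°, λ = atan2(p_y, p_x) ≈ -0.68°.

≈ lat 78.7°, lon -0.7°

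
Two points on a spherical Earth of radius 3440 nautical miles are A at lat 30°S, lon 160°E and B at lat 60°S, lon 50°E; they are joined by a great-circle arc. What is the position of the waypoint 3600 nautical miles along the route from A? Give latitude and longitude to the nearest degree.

Convert each endpoint to a unit vector on the sphere (x = cos φ cos λ, y = cos φ sin λ, z = sin φ).
The central angle between the endpoints is δ = arccos(p₁·p₂) ≈ 1.282 rad (73.4°). The total great-circle distance is δ·R ≈ 1.282 × 3440 ≈ 4410 nmi, so the target fraction is f = 3600/4410 ≈ 0.816.
Interpolate at f ≈ 0.816 with slerp weights a = sin((1−f)δ)/sin δ ≈ 0.243, b = sin(fδ)/sin δ ≈ 0.903.
p = a·p₁ + b·p₂ ≈ (0.092, 0.418, -0.904); φ = arcsin(p_z) ≈ -64.66°, λ = atan2(p_y, p_x) ≈ 77.55°.

≈ lat 65°S, lon 78°E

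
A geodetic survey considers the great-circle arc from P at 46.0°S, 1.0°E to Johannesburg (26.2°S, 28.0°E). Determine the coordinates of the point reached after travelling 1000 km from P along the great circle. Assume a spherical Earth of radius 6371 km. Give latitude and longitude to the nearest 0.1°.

Convert each endpoint to a unit vector on the sphere (x = cos φ cos λ, y = cos φ sin λ, z = sin φ).
The central angle between the endpoints is δ = arccos(p₁·p₂) ≈ 0.510 rad (29.2°). The total great-circle distance is δ·R ≈ 0.510 × 6371 ≈ 3247 km, so the target fraction is f = 1000/3247 ≈ 0.308.
Interpolate at f ≈ 0.308 with slerp weights a = sin((1−f)δ)/sin δ ≈ 0.708, b = sin(fδ)/sin δ ≈ 0.320.
p = a·p₁ + b·p₂ ≈ (0.746, 0.144, -0.651); φ = arcsin(p_z) ≈ -40.60°, λ = atan2(p_y, p_x) ≈ 10.90°.

≈ 40.6°S, 10.9°E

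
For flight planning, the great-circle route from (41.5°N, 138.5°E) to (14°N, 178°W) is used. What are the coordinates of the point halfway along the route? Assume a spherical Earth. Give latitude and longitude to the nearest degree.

≈ (29°N, 163°E)

The haversine formula gives a central angle δ ≈ 0.813 rad (46.6°) between the endpoints.
Interpolate at f = 1/2 with slerp weights a = sin((1−f)δ)/sin δ ≈ 0.544, b = sin(fδ)/sin δ ≈ 0.544.
p = a·p₁ + b·p₂ ≈ (-0.833, 0.252, 0.492); φ = arcsin(p_z) ≈ 29.50°, λ = atan2(p_y, p_x) ≈ 163.19°.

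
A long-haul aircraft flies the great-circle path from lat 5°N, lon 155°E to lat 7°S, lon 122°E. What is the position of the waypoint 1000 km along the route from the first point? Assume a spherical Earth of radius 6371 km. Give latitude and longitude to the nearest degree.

≈ lat 2°N, lon 147°E

The haversine formula gives a central angle δ ≈ 0.612 rad (35.1°) between the endpoints. The total great-circle distance is δ·R ≈ 0.612 × 6371 ≈ 3898 km, so the target fraction is f = 1000/3898 ≈ 0.257.
Interpolate at f ≈ 0.257 with slerp weights a = sin((1−f)δ)/sin δ ≈ 0.765, b = sin(fδ)/sin δ ≈ 0.272.
p = a·p₁ + b·p₂ ≈ (-0.834, 0.551, 0.033); φ = arcsin(p_z) ≈ 1.92°, λ = atan2(p_y, p_x) ≈ 146.53°.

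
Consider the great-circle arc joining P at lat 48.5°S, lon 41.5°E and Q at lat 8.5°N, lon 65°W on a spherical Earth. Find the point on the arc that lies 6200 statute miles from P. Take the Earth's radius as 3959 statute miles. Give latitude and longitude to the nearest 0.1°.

≈ lat 4.7°S, lon 53.4°W

From cos δ = sin φ₁ sin φ₂ + cos φ₁ cos φ₂ cos Δλ, the central angle is δ ≈ 1.872 rad (107.3°). The total great-circle distance is δ·R ≈ 1.872 × 3959 ≈ 7412 mi, so the target fraction is f = 6200/7412 ≈ 0.836.
Interpolate at f ≈ 0.836 with slerp weights a = sin((1−f)δ)/sin δ ≈ 0.316, b = sin(fδ)/sin δ ≈ 1.047.
p = a·p₁ + b·p₂ ≈ (0.594, -0.800, -0.082); φ = arcsin(p_z) ≈ -4.68°, λ = atan2(p_y, p_x) ≈ -53.39°.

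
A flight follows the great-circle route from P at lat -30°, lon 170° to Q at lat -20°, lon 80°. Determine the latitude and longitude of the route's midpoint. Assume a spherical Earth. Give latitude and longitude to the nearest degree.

≈ lat -33°, lon 123°

Convert each endpoint to a unit vector on the sphere (x = cos φ cos λ, y = cos φ sin λ, z = sin φ).
The central angle between the endpoints is δ = arccos(p₁·p₂) ≈ 1.399 rad (80.2°).
Interpolate at f = 1/2 with slerp weights a = sin((1−f)δ)/sin δ ≈ 0.653, b = sin(fδ)/sin δ ≈ 0.653.
p = a·p₁ + b·p₂ ≈ (-0.451, 0.703, -0.550); φ = arcsin(p_z) ≈ -33.38°, λ = atan2(p_y, p_x) ≈ 122.66°.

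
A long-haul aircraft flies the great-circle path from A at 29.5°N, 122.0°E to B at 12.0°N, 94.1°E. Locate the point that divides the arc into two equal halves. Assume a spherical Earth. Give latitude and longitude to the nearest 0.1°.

≈ 21.3°N, 107.2°E

From cos δ = sin φ₁ sin φ₂ + cos φ₁ cos φ₂ cos Δλ, the central angle is δ ≈ 0.546 rad (31.3°).
Interpolate at f = 1/2 with slerp weights a = sin((1−f)δ)/sin δ ≈ 0.519, b = sin(fδ)/sin δ ≈ 0.519.
p = a·p₁ + b·p₂ ≈ (-0.276, 0.890, 0.364); φ = arcsin(p_z) ≈ 21.32°, λ = atan2(p_y, p_x) ≈ 107.22°.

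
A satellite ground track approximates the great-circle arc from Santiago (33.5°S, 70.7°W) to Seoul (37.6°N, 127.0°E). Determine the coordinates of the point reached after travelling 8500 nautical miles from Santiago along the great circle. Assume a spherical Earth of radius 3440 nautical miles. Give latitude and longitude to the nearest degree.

Write both endpoints as unit vectors p₁, p₂ with components (cos φ cos λ, cos φ sin λ, sin φ).
The central angle between the endpoints is δ = arccos(p₁·p₂) ≈ 2.881 rad (165.1°). The total great-circle distance is δ·R ≈ 2.881 × 3440 ≈ 9910 nmi, so the target fraction is f = 8500/9910 ≈ 0.858.
Interpolate at f ≈ 0.858 with slerp weights a = sin((1−f)δ)/sin δ ≈ 1.545, b = sin(fδ)/sin δ ≈ 2.410.
p = a·p₁ + b·p₂ ≈ (-0.723, 0.309, 0.618); φ = arcsin(p_z) ≈ 38.14°, λ = atan2(p_y, p_x) ≈ 156.87°.

≈ 38°N, 157°E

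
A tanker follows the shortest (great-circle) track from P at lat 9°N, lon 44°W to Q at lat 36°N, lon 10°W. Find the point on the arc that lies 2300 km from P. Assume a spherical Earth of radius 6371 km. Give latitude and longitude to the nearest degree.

The haversine formula gives a central angle δ ≈ 0.716 rad (41.0°) between the endpoints. The total great-circle distance is δ·R ≈ 0.716 × 6371 ≈ 4562 km, so the target fraction is f = 2300/4562 ≈ 0.504.
Interpolate at f ≈ 0.504 with slerp weights a = sin((1−f)δ)/sin δ ≈ 0.530, b = sin(fδ)/sin δ ≈ 0.538.
p = a·p₁ + b·p₂ ≈ (0.805, -0.439, 0.399); φ = arcsin(p_z) ≈ 23.52°, λ = atan2(p_y, p_x) ≈ -28.60°.

≈ lat 24°N, lon 29°W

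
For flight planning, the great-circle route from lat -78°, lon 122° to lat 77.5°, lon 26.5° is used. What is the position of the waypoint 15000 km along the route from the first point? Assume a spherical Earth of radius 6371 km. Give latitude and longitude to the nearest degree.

Convert each endpoint to a unit vector on the sphere (x = cos φ cos λ, y = cos φ sin λ, z = sin φ).
The central angle between the endpoints is δ = arccos(p₁·p₂) ≈ 2.855 rad (163.6°). The total great-circle distance is δ·R ≈ 2.855 × 6371 ≈ 18191 km, so the target fraction is f = 15000/18191 ≈ 0.825.
Interpolate at f ≈ 0.825 with slerp weights a = sin((1−f)δ)/sin δ ≈ 1.700, b = sin(fδ)/sin δ ≈ 2.508.
p = a·p₁ + b·p₂ ≈ (0.298, 0.542, 0.786); φ = arcsin(p_z) ≈ 51.78°, λ = atan2(p_y, p_x) ≈ 61.15°.

≈ lat 52°, lon 61°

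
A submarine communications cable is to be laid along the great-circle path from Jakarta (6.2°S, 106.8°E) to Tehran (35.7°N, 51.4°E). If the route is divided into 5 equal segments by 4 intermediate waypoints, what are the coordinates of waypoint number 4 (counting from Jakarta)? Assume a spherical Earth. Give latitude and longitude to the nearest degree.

≈ (29°N, 65°E)

The haversine formula gives a central angle δ ≈ 1.164 rad (66.7°) between the endpoints.
Interpolate at f = 4/5 with slerp weights a = sin((1−f)δ)/sin δ ≈ 0.251, b = sin(fδ)/sin δ ≈ 0.874.
p = a·p₁ + b·p₂ ≈ (0.370, 0.794, 0.483); φ = arcsin(p_z) ≈ 28.86°, λ = atan2(p_y, p_x) ≈ 64.98°.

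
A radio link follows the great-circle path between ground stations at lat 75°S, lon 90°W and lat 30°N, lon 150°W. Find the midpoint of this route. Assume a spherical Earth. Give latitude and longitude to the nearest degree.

The haversine formula gives a central angle δ ≈ 1.951 rad (111.8°) between the endpoints.
Interpolate at f = 1/2 with slerp weights a = sin((1−f)δ)/sin δ ≈ 0.892, b = sin(fδ)/sin δ ≈ 0.892.
p = a·p₁ + b·p₂ ≈ (-0.669, -0.617, -0.415); φ = arcsin(p_z) ≈ -24.54°, λ = atan2(p_y, p_x) ≈ -137.31°.

≈ lat 25°S, lon 137°W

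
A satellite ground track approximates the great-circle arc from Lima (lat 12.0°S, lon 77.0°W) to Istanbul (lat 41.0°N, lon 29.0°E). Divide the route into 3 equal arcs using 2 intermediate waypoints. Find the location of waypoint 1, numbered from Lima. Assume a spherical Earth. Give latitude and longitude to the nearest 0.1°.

The haversine formula gives a central angle δ ≈ 1.918 rad (109.9°) between the endpoints.
Interpolate at f = 1/3 with slerp weights a = sin((1−f)δ)/sin δ ≈ 1.018, b = sin(fδ)/sin δ ≈ 0.634.
p = a·p₁ + b·p₂ ≈ (0.643, -0.738, 0.204); φ = arcsin(p_z) ≈ 11.80°, λ = atan2(p_y, p_x) ≈ -48.96°.

≈ lat 11.8°N, lon 49.0°W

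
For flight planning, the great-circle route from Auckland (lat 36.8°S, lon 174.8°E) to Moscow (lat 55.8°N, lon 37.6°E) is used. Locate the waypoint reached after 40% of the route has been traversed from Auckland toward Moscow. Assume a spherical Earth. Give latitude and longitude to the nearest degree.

Convert each endpoint to a unit vector on the sphere (x = cos φ cos λ, y = cos φ sin λ, z = sin φ).
The central angle between the endpoints is δ = arccos(p₁·p₂) ≈ 2.542 rad (145.7°).
Interpolate at f = 0.40 with slerp weights a = sin((1−f)δ)/sin δ ≈ 1.771, b = sin(fδ)/sin δ ≈ 1.508.
p = a·p₁ + b·p₂ ≈ (-0.741, 0.646, 0.186); φ = arcsin(p_z) ≈ 10.73°, λ = atan2(p_y, p_x) ≈ 138.93°.

≈ lat 11°N, lon 139°E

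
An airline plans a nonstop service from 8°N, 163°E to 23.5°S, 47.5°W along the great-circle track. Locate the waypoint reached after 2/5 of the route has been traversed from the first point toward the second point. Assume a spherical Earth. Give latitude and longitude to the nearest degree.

≈ 22°S, 145°W

Convert each endpoint to a unit vector on the sphere (x = cos φ cos λ, y = cos φ sin λ, z = sin φ).
The central angle between the endpoints is δ = arccos(p₁·p₂) ≈ 2.564 rad (146.9°).
Interpolate at f = 2/5 with slerp weights a = sin((1−f)δ)/sin δ ≈ 1.832, b = sin(fδ)/sin δ ≈ 1.567.
p = a·p₁ + b·p₂ ≈ (-0.764, -0.529, -0.370); φ = arcsin(p_z) ≈ -21.71°, λ = atan2(p_y, p_x) ≈ -145.28°.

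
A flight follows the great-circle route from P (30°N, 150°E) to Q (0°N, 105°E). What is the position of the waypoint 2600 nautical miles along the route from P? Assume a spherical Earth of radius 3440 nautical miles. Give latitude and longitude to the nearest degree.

Convert each endpoint to a unit vector on the sphere (x = cos φ cos λ, y = cos φ sin λ, z = sin φ).
The central angle between the endpoints is δ = arccos(p₁·p₂) ≈ 0.912 rad (52.2°). The total great-circle distance is δ·R ≈ 0.912 × 3440 ≈ 3136 nmi, so the target fraction is f = 2600/3136 ≈ 0.829.
Interpolate at f ≈ 0.829 with slerp weights a = sin((1−f)δ)/sin δ ≈ 0.196, b = sin(fδ)/sin δ ≈ 0.868.
p = a·p₁ + b·p₂ ≈ (-0.372, 0.923, 0.098); φ = arcsin(p_z) ≈ 5.64°, λ = atan2(p_y, p_x) ≈ 111.94°.

≈ (6°N, 112°E)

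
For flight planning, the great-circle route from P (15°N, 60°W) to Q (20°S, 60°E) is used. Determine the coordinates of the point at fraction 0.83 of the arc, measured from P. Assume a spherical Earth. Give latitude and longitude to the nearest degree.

The haversine formula gives a central angle δ ≈ 2.144 rad (122.8°) between the endpoints.
Interpolate at f = 0.83 with slerp weights a = sin((1−f)δ)/sin δ ≈ 0.424, b = sin(fδ)/sin δ ≈ 1.164.
p = a·p₁ + b·p₂ ≈ (0.752, 0.593, -0.288); φ = arcsin(p_z) ≈ -16.76°, λ = atan2(p_y, p_x) ≈ 38.24°.

≈ (17°S, 38°E)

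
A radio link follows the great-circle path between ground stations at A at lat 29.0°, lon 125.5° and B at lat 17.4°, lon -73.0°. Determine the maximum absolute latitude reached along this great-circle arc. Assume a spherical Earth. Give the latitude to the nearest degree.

The great circle lies in the plane with unit normal n̂ = (p₁ × p₂)/|p₁ × p₂|.
Here n̂_z ≈ +0.347; the vertex latitude is φ_max = arccos|n̂_z| ≈ 69.7°.
Check via Clairaut: cos φ_max = |cos φ₁| · sin C = cos(29.0°)·sin(23.4°) ≈ 0.347, again giving ≈ 69.7°.

≈ 70°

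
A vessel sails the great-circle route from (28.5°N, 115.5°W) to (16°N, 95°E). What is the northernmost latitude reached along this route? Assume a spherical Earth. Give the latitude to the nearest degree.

The great circle lies in the plane with unit normal n̂ = (p₁ × p₂)/|p₁ × p₂|.
Here n̂_z ≈ -0.534; the vertex latitude is φ_max = arccos|n̂_z| ≈ 57.7°.
Check via Clairaut: cos φ_max = |cos φ₁| · sin C = cos(28.5°)·sin(37.4°) ≈ 0.534, again giving ≈ 57.7°.

≈ 58°N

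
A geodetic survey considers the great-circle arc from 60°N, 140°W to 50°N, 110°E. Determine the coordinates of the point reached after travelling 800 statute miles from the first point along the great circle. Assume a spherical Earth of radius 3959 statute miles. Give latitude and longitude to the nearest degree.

≈ 67°N, 161°W

Convert each endpoint to a unit vector on the sphere (x = cos φ cos λ, y = cos φ sin λ, z = sin φ).
The central angle between the endpoints is δ = arccos(p₁·p₂) ≈ 0.984 rad (56.4°). The total great-circle distance is δ·R ≈ 0.984 × 3959 ≈ 3897 mi, so the target fraction is f = 800/3897 ≈ 0.205.
Interpolate at f ≈ 0.205 with slerp weights a = sin((1−f)δ)/sin δ ≈ 0.846, b = sin(fδ)/sin δ ≈ 0.241.
p = a·p₁ + b·p₂ ≈ (-0.377, -0.126, 0.917); φ = arcsin(p_z) ≈ 66.56°, λ = atan2(p_y, p_x) ≈ -161.47°.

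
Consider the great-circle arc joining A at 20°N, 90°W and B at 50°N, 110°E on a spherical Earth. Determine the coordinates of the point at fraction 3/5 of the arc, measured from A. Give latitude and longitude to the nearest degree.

Write both endpoints as unit vectors p₁, p₂ with components (cos φ cos λ, cos φ sin λ, sin φ).
The central angle between the endpoints is δ = arccos(p₁·p₂) ≈ 1.881 rad (107.8°).
Interpolate at f = 3/5 with slerp weights a = sin((1−f)δ)/sin δ ≈ 0.718, b = sin(fδ)/sin δ ≈ 0.949.
p = a·p₁ + b·p₂ ≈ (-0.209, -0.101, 0.973); φ = arcsin(p_z) ≈ 76.59°, λ = atan2(p_y, p_x) ≈ -154.15°.

≈ 77°N, 154°W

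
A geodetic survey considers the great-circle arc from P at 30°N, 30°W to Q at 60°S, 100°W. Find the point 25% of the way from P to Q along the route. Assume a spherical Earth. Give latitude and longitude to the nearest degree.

The haversine formula gives a central angle δ ≈ 1.860 rad (106.6°) between the endpoints.
Interpolate at f = 0.25 with slerp weights a = sin((1−f)δ)/sin δ ≈ 1.027, b = sin(fδ)/sin δ ≈ 0.468.
p = a·p₁ + b·p₂ ≈ (0.730, -0.675, 0.108); φ = arcsin(p_z) ≈ 6.23°, λ = atan2(p_y, p_x) ≈ -42.77°.

≈ 6°N, 43°W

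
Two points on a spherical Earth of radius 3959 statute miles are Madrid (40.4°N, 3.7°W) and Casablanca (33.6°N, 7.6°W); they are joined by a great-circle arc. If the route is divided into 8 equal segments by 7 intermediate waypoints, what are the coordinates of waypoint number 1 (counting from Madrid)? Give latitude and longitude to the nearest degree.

≈ 40°N, 4°W

Write both endpoints as unit vectors p₁, p₂ with components (cos φ cos λ, cos φ sin λ, sin φ).
The central angle between the endpoints is δ = arccos(p₁·p₂) ≈ 0.131 rad (7.5°).
Interpolate at f = 1/8 with slerp weights a = sin((1−f)δ)/sin δ ≈ 0.876, b = sin(fδ)/sin δ ≈ 0.125.
p = a·p₁ + b·p₂ ≈ (0.769, -0.057, 0.637); φ = arcsin(p_z) ≈ 39.56°, λ = atan2(p_y, p_x) ≈ -4.23°.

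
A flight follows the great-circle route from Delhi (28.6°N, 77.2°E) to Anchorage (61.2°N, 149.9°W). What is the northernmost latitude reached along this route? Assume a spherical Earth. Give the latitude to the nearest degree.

≈ 72°N

The great circle lies in the plane with unit normal n̂ = (p₁ × p₂)/|p₁ × p₂|.
Here n̂_z ≈ +0.313; the vertex latitude is φ_max = arccos|n̂_z| ≈ 71.8°.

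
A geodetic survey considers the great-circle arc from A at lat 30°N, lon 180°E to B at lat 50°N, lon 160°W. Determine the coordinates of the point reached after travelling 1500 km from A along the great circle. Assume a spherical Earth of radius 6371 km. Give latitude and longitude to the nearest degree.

Write both endpoints as unit vectors p₁, p₂ with components (cos φ cos λ, cos φ sin λ, sin φ).
The central angle between the endpoints is δ = arccos(p₁·p₂) ≈ 0.437 rad (25.0°). The total great-circle distance is δ·R ≈ 0.437 × 6371 ≈ 2783 km, so the target fraction is f = 1500/2783 ≈ 0.539.
Interpolate at f ≈ 0.539 with slerp weights a = sin((1−f)δ)/sin δ ≈ 0.473, b = sin(fδ)/sin δ ≈ 0.551.
p = a·p₁ + b·p₂ ≈ (-0.742, -0.121, 0.659); φ = arcsin(p_z) ≈ 41.21°, λ = atan2(p_y, p_x) ≈ -170.73°.

≈ lat 41°N, lon 171°W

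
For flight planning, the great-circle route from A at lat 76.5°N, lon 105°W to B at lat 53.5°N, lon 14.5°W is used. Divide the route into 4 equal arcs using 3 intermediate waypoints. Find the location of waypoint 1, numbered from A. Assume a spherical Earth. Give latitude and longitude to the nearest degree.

Convert each endpoint to a unit vector on the sphere (x = cos φ cos λ, y = cos φ sin λ, z = sin φ).
The central angle between the endpoints is δ = arccos(p₁·p₂) ≈ 0.675 rad (38.7°).
Interpolate at f = 1/4 with slerp weights a = sin((1−f)δ)/sin δ ≈ 0.776, b = sin(fδ)/sin δ ≈ 0.269.
p = a·p₁ + b·p₂ ≈ (0.108, -0.215, 0.971); φ = arcsin(p_z) ≈ 76.08°, λ = atan2(p_y, p_x) ≈ -63.35°.

≈ lat 76°N, lon 63°W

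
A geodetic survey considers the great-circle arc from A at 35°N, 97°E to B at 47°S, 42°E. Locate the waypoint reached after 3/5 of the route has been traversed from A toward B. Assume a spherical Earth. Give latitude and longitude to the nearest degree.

From cos δ = sin φ₁ sin φ₂ + cos φ₁ cos φ₂ cos Δλ, the central angle is δ ≈ 1.670 rad (95.7°).
Interpolate at f = 3/5 with slerp weights a = sin((1−f)δ)/sin δ ≈ 0.622, b = sin(fδ)/sin δ ≈ 0.847.
p = a·p₁ + b·p₂ ≈ (0.367, 0.893, -0.262); φ = arcsin(p_z) ≈ -15.20°, λ = atan2(p_y, p_x) ≈ 67.65°.

≈ 15°S, 68°E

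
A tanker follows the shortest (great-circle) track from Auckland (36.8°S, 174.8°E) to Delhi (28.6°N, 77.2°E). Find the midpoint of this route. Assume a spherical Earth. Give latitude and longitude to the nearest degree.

≈ (6°S, 123°E)

Convert each endpoint to a unit vector on the sphere (x = cos φ cos λ, y = cos φ sin λ, z = sin φ).
The central angle between the endpoints is δ = arccos(p₁·p₂) ≈ 1.960 rad (112.3°).
Interpolate at f = 1/2 with slerp weights a = sin((1−f)δ)/sin δ ≈ 0.898, b = sin(fδ)/sin δ ≈ 0.898.
p = a·p₁ + b·p₂ ≈ (-0.541, 0.834, -0.108); φ = arcsin(p_z) ≈ -6.20°, λ = atan2(p_y, p_x) ≈ 122.99°.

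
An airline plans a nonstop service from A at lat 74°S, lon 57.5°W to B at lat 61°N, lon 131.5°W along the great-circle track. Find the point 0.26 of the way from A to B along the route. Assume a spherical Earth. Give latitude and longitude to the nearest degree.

The haversine formula gives a central angle δ ≈ 2.505 rad (143.5°) between the endpoints.
Interpolate at f = 0.26 with slerp weights a = sin((1−f)δ)/sin δ ≈ 1.615, b = sin(fδ)/sin δ ≈ 1.019.
p = a·p₁ + b·p₂ ≈ (-0.088, -0.745, -0.661); φ = arcsin(p_z) ≈ -41.36°, λ = atan2(p_y, p_x) ≈ -96.75°.

≈ lat 41°S, lon 97°W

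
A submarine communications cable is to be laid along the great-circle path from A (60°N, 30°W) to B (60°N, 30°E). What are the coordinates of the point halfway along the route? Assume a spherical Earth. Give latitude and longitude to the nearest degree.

Write both endpoints as unit vectors p₁, p₂ with components (cos φ cos λ, cos φ sin λ, sin φ).
The central angle between the endpoints is δ = arccos(p₁·p₂) ≈ 0.505 rad (29.0°).
Interpolate at f = 1/2 with slerp weights a = sin((1−f)δ)/sin δ ≈ 0.516, b = sin(fδ)/sin δ ≈ 0.516.
p = a·p₁ + b·p₂ ≈ (0.447, 0.000, 0.894); φ = arcsin(p_z) ≈ 63.43°, λ = atan2(p_y, p_x) ≈ 0.00°.

≈ (63°N, 0°E)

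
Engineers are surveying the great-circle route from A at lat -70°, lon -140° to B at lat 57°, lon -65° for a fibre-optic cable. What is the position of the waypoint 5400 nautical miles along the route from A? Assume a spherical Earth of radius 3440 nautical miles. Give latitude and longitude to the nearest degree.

Write both endpoints as unit vectors p₁, p₂ with components (cos φ cos λ, cos φ sin λ, sin φ).
The central angle between the endpoints is δ = arccos(p₁·p₂) ≈ 2.404 rad (137.7°). The total great-circle distance is δ·R ≈ 2.404 × 3440 ≈ 8269 nmi, so the target fraction is f = 5400/8269 ≈ 0.653.
Interpolate at f ≈ 0.653 with slerp weights a = sin((1−f)δ)/sin δ ≈ 1.101, b = sin(fδ)/sin δ ≈ 1.486.
p = a·p₁ + b·p₂ ≈ (0.054, -0.976, 0.212); φ = arcsin(p_z) ≈ 12.25°, λ = atan2(p_y, p_x) ≈ -86.85°.

≈ lat 12°, lon -87°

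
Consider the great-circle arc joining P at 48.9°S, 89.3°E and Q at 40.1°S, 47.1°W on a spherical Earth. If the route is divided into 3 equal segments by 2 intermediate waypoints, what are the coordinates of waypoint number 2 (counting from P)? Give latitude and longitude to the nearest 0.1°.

≈ 62.4°S, 19.8°W

From cos δ = sin φ₁ sin φ₂ + cos φ₁ cos φ₂ cos Δλ, the central angle is δ ≈ 1.449 rad (83.0°).
Interpolate at f = 2/3 with slerp weights a = sin((1−f)δ)/sin δ ≈ 0.468, b = sin(fδ)/sin δ ≈ 0.829.
p = a·p₁ + b·p₂ ≈ (0.435, -0.157, -0.887); φ = arcsin(p_z) ≈ -62.44°, λ = atan2(p_y, p_x) ≈ -19.81°.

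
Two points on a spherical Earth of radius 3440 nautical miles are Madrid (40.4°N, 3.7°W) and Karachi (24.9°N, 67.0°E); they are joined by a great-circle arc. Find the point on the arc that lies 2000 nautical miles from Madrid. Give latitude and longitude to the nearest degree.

≈ 37°N, 39°E

Write both endpoints as unit vectors p₁, p₂ with components (cos φ cos λ, cos φ sin λ, sin φ).
The central angle between the endpoints is δ = arccos(p₁·p₂) ≈ 1.046 rad (59.9°). The total great-circle distance is δ·R ≈ 1.046 × 3440 ≈ 3598 nmi, so the target fraction is f = 2000/3598 ≈ 0.556.
Interpolate at f ≈ 0.556 with slerp weights a = sin((1−f)δ)/sin δ ≈ 0.518, b = sin(fδ)/sin δ ≈ 0.635.
p = a·p₁ + b·p₂ ≈ (0.618, 0.504, 0.603); φ = arcsin(p_z) ≈ 37.06°, λ = atan2(p_y, p_x) ≈ 39.21°.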